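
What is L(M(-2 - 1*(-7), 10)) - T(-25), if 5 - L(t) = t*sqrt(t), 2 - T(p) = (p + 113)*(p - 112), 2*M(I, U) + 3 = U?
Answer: -12053 - 7*sqrt(14)/4 ≈ -12060.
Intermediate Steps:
M(I, U) = -3/2 + U/2
T(p) = 2 - (-112 + p)*(113 + p) (T(p) = 2 - (p + 113)*(p - 112) = 2 - (113 + p)*(-112 + p) = 2 - (-112 + p)*(113 + p))
L(t) = 5 - t**(3/2) (L(t) = 5 - t*sqrt(t) = 5 - t**(3/2))
L(M(-2 - 1*(-7), 10)) - T(-25) = (5 - (-3/2 + (1/2)*10)**(3/2)) - (12658 - 1*(-25) - 1*(-25)**2) = (5 - (-3/2 + 5)**(3/2)) - (12658 + 25 - 1*625) = (5 - (7/2)**(3/2)) - (12658 + 25 - 625) = (5 - 7*sqrt(14)/4) - 1*12058 = (5 - 7*sqrt(14)/4) - 12058 = -12053 - 7*sqrt(14)/4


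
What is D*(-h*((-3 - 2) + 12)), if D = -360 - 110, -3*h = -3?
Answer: 3290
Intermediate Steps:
h = 1 (h = -⅓*(-3) = 1)
D = -470
D*(-h*((-3 - 2) + 12)) = -(-470)*1*((-3 - 2) + 12) = -(-470)*1*(-5 + 12) = -(-470)*1*7 = -(-470)*7 = -470*(-7) = 3290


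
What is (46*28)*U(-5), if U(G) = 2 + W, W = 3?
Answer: 6440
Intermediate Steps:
U(G) = 5 (U(G) = 2 + 3 = 5)
(46*28)*U(-5) = (46*28)*5 = 1288*5 = 6440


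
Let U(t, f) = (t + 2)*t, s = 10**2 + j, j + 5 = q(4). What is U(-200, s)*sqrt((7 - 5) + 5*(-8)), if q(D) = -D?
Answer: 39600*I*sqrt(38) ≈ 2.4411e+5*I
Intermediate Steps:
j = -9 (j = -5 - 1*4 = -5 - 4 = -9)
s = 91 (s = 10**2 - 9 = 100 - 9 = 91)
U(t, f) = t*(2 + t) (U(t, f) = (2 + t)*t = t*(2 + t))
U(-200, s)*sqrt((7 - 5) + 5*(-8)) = (-200*(2 - 200))*sqrt((7 - 5) + 5*(-8)) = (-200*(-198))*sqrt(2 - 40) = 39600*sqrt(-38) = 39600*(I*sqrt(38)) = 39600*I*sqrt(38)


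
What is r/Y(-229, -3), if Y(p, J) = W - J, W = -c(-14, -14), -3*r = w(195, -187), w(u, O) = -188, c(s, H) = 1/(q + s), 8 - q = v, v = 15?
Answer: 329/16 ≈ 20.563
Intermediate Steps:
q = -7 (q = 8 - 1*15 = 8 - 15 = -7)
c(s, H) = 1/(-7 + s)
r = 188/3 (r = -1/3*(-188) = 188/3 ≈ 62.667)
W = 1/21 (W = -1/(-7 - 14) = -1/(-21) = -1*(-1/21) = 1/21 ≈ 0.047619)
Y(p, J) = 1/21 - J
r/Y(-229, -3) = 188/(3*(1/21 - 1*(-3))) = 188/(3*(1/21 + 3)) = 188/(3*(64/21)) = (188/3)*(21/64) = 329/16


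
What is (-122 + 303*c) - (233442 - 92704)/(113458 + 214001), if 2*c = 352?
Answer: 17422642816/327459 ≈ 53206.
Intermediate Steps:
c = 176 (c = (1/2)*352 = 176)
(-122 + 303*c) - (233442 - 92704)/(113458 + 214001) = (-122 + 303*176) - (233442 - 92704)/(113458 + 214001) = (-122 + 53328) - 140738/327459 = 53206 - 140738/327459 = 17422642816/327459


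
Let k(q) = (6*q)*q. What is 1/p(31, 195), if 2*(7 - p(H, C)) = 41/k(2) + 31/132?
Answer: 176/1061 ≈ 0.16588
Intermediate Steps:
k(q) = 6*q**2
p(H, C) = 1061/176 (p(H, C) = 7 - (41/((6*2**2)) + 31/132)/2 = 7 - (41/((6*4)) + 31*(1/132))/2 = 7 - (41/24 + 31/132)/2 = 7 - 1/2*171/88 = 7 - 171/176 = 1061/176)
1/p(31, 195) = 1/(1061/176) = 176/1061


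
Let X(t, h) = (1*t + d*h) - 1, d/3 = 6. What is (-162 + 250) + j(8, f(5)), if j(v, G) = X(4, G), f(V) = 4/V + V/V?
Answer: 617/5 ≈ 123.40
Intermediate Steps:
d = 18 (d = 3*6 = 18)
X(t, h) = -1 + t + 18*h (X(t, h) = (1*t + 18*h) - 1 = (t + 18*h) - 1 = -1 + t + 18*h)
f(V) = 1 + 4/V (f(V) = 4/V + 1 = 1 + 4/V)
j(v, G) = 3 + 18*G (j(v, G) = -1 + 4 + 18*G = 3 + 18*G)
(-162 + 250) + j(8, f(5)) = (-162 + 250) + (3 + 18*((4 + 5)/5)) = 88 + (3 + 18*((⅕)*9)) = 88 + (3 + 18*(9/5)) = 88 + (3 + 162/5) = 88 + 177/5 = 617/5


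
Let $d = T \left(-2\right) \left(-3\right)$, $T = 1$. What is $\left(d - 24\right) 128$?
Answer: $-2304$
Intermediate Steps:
$d = 6$ ($d = 1 \left(-2\right) \left(-3\right) = \left(-2\right) \left(-3\right) = 6$)
$\left(d - 24\right) 128 = \left(6 - 24\right) 128 = \left(-18\right) 128 = -2304$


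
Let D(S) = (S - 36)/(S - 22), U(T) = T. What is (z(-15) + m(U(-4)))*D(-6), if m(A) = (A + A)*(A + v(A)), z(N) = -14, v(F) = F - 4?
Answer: 123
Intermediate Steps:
v(F) = -4 + F
D(S) = (-36 + S)/(-22 + S)
m(A) = 2*A*(-4 + 2*A) (m(A) = (A + A)*(A + (-4 + A)) = (2*A)*(-4 + 2*A) = 2*A*(-4 + 2*A))
(z(-15) + m(U(-4)))*D(-6) = (-14 + 4*(-4)*(-2 - 4))*((-36 - 6)/(-22 - 6)) = (-14 + 4*(-4)*(-6))*(-42/(-28)) = (-14 + 96)*(-1/28*(-42)) = 82*(3/2) = 123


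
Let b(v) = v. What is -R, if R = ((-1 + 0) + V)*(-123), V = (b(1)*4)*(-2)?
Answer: -1107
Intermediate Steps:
V = -8 (V = (1*4)*(-2) = 4*(-2) = -8)
R = 1107 (R = ((-1 + 0) - 8)*(-123) = (-1 - 8)*(-123) = -9*(-123) = 1107)
-R = -1*1107 = -1107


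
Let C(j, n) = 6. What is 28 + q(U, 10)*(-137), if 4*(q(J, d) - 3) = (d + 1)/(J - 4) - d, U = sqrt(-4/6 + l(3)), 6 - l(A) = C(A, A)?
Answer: 1248/25 + 1507*I*sqrt(6)/200 ≈ 49.92 + 18.457*I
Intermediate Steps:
l(A) = 0 (l(A) = 6 - 1*6 = 6 - 6 = 0)
U = I*sqrt(6)/3 (U = sqrt(-4/6 + 0) = sqrt(-4*1/6 + 0) = sqrt(-2/3 + 0) = sqrt(-2/3) = I*sqrt(6)/3 ≈ 0.8165*I)
q(J, d) = 3 - d/4 + (1 + d)/(4*(-4 + J)) (q(J, d) = 3 + ((d + 1)/(J - 4) - d)/4 = 3 + ((1 + d)/(-4 + J) - d)/4 = 3 + (-d + (1 + d)/(-4 + J))/4 = 3 + (-d/4 + (1 + d)/(4*(-4 + J))) = 3 - d/4 + (1 + d)/(4*(-4 + J)))
28 + q(U, 10)*(-137) = 28 + ((-47 + 5*10 + 12*(I*sqrt(6)/3) - 1*I*sqrt(6)/3*10)/(4*(-4 + I*sqrt(6)/3)))*(-137) = 28 + ((-47 + 50 + 4*I*sqrt(6) - 10*I*sqrt(6)/3)/(4*(-4 + I*sqrt(6)/3)))*(-137) = 28 + ((3 + 2*I*sqrt(6)/3)/(4*(-4 + I*sqrt(6)/3)))*(-137) = 28 - 137*(3 + 2*I*sqrt(6)/3)/(4*(-4 + I*sqrt(6)/3))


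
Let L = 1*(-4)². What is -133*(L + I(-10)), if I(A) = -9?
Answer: -931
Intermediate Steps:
L = 16 (L = 1*16 = 16)
-133*(L + I(-10)) = -133*(16 - 9) = -133*7 = -931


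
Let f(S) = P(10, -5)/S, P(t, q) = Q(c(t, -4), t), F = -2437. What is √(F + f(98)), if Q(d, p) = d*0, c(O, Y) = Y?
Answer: I*√2437 ≈ 49.366*I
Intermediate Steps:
Q(d, p) = 0
P(t, q) = 0
f(S) = 0 (f(S) = 0/S = 0)
√(F + f(98)) = √(-2437 + 0) = √(-2437) = I*√2437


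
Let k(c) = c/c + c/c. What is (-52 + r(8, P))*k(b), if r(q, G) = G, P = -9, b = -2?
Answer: -122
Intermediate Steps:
k(c) = 2 (k(c) = 1 + 1 = 2)
(-52 + r(8, P))*k(b) = (-52 - 9)*2 = -61*2 = -122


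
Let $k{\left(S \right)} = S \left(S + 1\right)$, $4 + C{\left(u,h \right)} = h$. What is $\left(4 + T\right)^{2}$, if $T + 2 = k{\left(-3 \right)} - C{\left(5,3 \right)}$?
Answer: $81$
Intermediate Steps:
$C{\left(u,h \right)} = -4 + h$
$k{\left(S \right)} = S \left(1 + S\right)$
$T = 5$ ($T = -2 - \left(-1 + 3 \left(1 - 3\right)\right) = -2 - -7 = -2 + \left(6 + 1\right) = -2 + 7 = 5$)
$\left(4 + T\right)^{2} = \left(4 + 5\right)^{2} = 9^{2} = 81$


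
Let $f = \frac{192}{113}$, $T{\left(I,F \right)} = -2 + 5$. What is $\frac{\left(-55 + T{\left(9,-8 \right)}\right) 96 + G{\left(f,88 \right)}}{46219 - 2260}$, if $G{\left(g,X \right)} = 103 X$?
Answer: $\frac{4072}{43959} \approx 0.092632$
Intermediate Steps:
$T{\left(I,F \right)} = 3$
$f = \frac{192}{113}$ ($f = 192 \cdot \frac{1}{113} = \frac{192}{113} \approx 1.6991$)
$\frac{\left(-55 + T{\left(9,-8 \right)}\right) 96 + G{\left(f,88 \right)}}{46219 - 2260} = \frac{\left(-55 + 3\right) 96 + 103 \cdot 88}{46219 - 2260} = \frac{\left(-52\right) 96 + 9064}{43959} = \left(-4992 + 9064\right) \frac{1}{43959} = 4072 \cdot \frac{1}{43959} = \frac{4072}{43959}$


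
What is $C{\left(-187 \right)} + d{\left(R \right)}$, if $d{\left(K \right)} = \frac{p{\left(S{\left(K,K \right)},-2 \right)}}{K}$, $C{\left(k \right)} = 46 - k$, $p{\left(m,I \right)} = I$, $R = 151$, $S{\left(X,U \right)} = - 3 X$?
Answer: $\frac{35181}{151} \approx 232.99$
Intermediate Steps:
$d{\left(K \right)} = - \frac{2}{K}$
$C{\left(-187 \right)} + d{\left(R \right)} = \left(46 - -187\right) - \frac{2}{151} = \left(46 + 187\right) - \frac{2}{151} = 233 - \frac{2}{151} = \frac{35181}{151}$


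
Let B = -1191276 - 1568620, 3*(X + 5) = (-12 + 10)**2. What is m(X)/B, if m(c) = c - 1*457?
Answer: 691/4139844 ≈ 0.00016691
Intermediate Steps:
X = -11/3 (X = -5 + (-12 + 10)**2/3 = -5 + (1/3)*(-2)**2 = -5 + (1/3)*4 = -5 + 4/3 = -11/3 ≈ -3.6667)
B = -2759896
m(c) = -457 + c (m(c) = c - 457 = -457 + c)
m(X)/B = (-457 - 11/3)/(-2759896) = -1382/3*(-1/2759896) = 691/4139844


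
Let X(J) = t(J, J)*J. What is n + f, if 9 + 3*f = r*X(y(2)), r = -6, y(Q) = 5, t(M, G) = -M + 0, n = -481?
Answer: -434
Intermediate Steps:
t(M, G) = -M
X(J) = -J² (X(J) = (-J)*J = -J²)
f = 47 (f = -3 + (-(-6)*5²)/3 = -3 + (-(-6)*25)/3 = -3 + (-6*(-25))/3 = -3 + (⅓)*150 = -3 + 50 = 47)
n + f = -481 + 47 = -434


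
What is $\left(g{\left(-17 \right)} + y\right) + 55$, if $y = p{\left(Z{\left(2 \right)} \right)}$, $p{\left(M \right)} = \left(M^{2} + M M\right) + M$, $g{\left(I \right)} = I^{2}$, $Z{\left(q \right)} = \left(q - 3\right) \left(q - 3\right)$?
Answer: $347$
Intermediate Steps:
$Z{\left(q \right)} = \left(-3 + q\right)^{2}$ ($Z{\left(q \right)} = \left(-3 + q\right) \left(-3 + q\right) = \left(-3 + q\right)^{2}$)
$p{\left(M \right)} = M + 2 M^{2}$ ($p{\left(M \right)} = \left(M^{2} + M^{2}\right) + M = 2 M^{2} + M = M + 2 M^{2}$)
$y = 3$ ($y = \left(-3 + 2\right)^{2} \left(1 + 2 \left(-3 + 2\right)^{2}\right) = \left(-1\right)^{2} \left(1 + 2 \left(-1\right)^{2}\right) = 1 \left(1 + 2 \cdot 1\right) = 1 \left(1 + 2\right) = 1 \cdot 3 = 3$)
$\left(g{\left(-17 \right)} + y\right) + 55 = \left(\left(-17\right)^{2} + 3\right) + 55 = \left(289 + 3\right) + 55 = 292 + 55 = 347$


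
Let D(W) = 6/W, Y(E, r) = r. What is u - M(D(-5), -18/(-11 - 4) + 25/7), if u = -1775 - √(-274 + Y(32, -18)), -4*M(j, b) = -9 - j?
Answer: -35539/20 - 2*I*√73 ≈ -1776.9 - 17.088*I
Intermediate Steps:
M(j, b) = 9/4 + j/4 (M(j, b) = -(-9 - j)/4 = 9/4 + j/4)
u = -1775 - 2*I*√73 (u = -1775 - √(-274 - 18) = -1775 - √(-292) = -1775 - 2*I*√73 ≈ -1775.0 - 17.088*I)
u - M(D(-5), -18/(-11 - 4) + 25/7) = (-1775 - 2*I*√73) - (9/4 + (6/(-5))/4) = (-1775 - 2*I*√73) - (9/4 + (6*(-⅕))/4) = (-1775 - 2*I*√73) - (9/4 + (¼)*(-6/5)) = (-1775 - 2*I*√73) - (9/4 - 3/10) = (-1775 - 2*I*√73) - 1*39/20 = (-1775 - 2*I*√73) - 39/20 = -35539/20 - 2*I*√73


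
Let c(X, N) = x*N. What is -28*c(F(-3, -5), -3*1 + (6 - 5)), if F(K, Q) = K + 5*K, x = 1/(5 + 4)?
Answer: 56/9 ≈ 6.2222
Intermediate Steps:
x = ⅑ (x = 1/9 = ⅑ ≈ 0.11111)
F(K, Q) = 6*K
c(X, N) = N/9
-28*c(F(-3, -5), -3*1 + (6 - 5)) = -28*(-3*1 + (6 - 5))/9 = -28*(-3 + 1)/9 = -28*(-2)/9 = -28*(-2/9) = 56/9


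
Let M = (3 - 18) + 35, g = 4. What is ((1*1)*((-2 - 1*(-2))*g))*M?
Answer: 0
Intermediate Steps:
M = 20 (M = -15 + 35 = 20)
((1*1)*((-2 - 1*(-2))*g))*M = ((1*1)*((-2 - 1*(-2))*4))*20 = (1*((-2 + 2)*4))*20 = (1*(0*4))*20 = (1*0)*20 = 0*20 = 0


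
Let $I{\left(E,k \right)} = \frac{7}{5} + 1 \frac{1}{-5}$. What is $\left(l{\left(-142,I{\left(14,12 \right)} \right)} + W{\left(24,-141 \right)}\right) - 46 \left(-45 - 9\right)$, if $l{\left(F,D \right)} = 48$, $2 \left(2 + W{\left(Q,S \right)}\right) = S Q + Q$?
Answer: $850$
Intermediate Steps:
$I{\left(E,k \right)} = \frac{6}{5}$ ($I{\left(E,k \right)} = 7 \cdot \frac{1}{5} + 1 \left(- \frac{1}{5}\right) = \frac{7}{5} - \frac{1}{5} = \frac{6}{5}$)
$W{\left(Q,S \right)} = -2 + \frac{Q}{2} + \frac{Q S}{2}$ ($W{\left(Q,S \right)} = -2 + \frac{S Q + Q}{2} = -2 + \frac{Q S + Q}{2} = -2 + \frac{Q + Q S}{2} = -2 + \left(\frac{Q}{2} + \frac{Q S}{2}\right) = -2 + \frac{Q}{2} + \frac{Q S}{2}$)
$\left(l{\left(-142,I{\left(14,12 \right)} \right)} + W{\left(24,-141 \right)}\right) - 46 \left(-45 - 9\right) = \left(48 + \left(-2 + \frac{1}{2} \cdot 24 + \frac{1}{2} \cdot 24 \left(-141\right)\right)\right) - 46 \left(-45 - 9\right) = \left(48 - 1682\right) - -2484 = \left(48 - 1682\right) + 2484 = -1634 + 2484 = 850$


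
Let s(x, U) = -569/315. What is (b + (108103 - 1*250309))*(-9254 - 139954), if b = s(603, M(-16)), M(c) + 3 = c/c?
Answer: 2227946948824/105 ≈ 2.1219e+10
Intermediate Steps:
M(c) = -2 (M(c) = -3 + c/c = -3 + 1 = -2)
s(x, U) = -569/315 (s(x, U) = -569*1/315 = -569/315)
b = -569/315 ≈ -1.8063
(b + (108103 - 1*250309))*(-9254 - 139954) = (-569/315 + (108103 - 1*250309))*(-9254 - 139954) = (-569/315 + (108103 - 250309))*(-149208) = (-569/315 - 142206)*(-149208) = -44795459/315*(-149208) = 2227946948824/105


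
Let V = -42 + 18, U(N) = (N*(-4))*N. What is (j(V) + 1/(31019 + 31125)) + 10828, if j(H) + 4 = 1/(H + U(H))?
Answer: 195740169419/18083904 ≈ 10824.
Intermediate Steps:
U(N) = -4*N² (U(N) = (-4*N)*N = -4*N²)
V = -24
j(H) = -4 + 1/(H - 4*H²)
(j(V) + 1/(31019 + 31125)) + 10828 = ((-1 - 16*(-24)² + 4*(-24))/((-24)*(-1 + 4*(-24))) + 1/(31019 + 31125)) + 10828 = (-(-1 - 16*576 - 96)/(24*(-1 - 96)) + 1/62144) + 10828 = (-1/24*(-1 - 9216 - 96)/(-97) + 1/62144) + 10828 = (-1/24*(-1/97)*(-9313) + 1/62144) + 10828 = (-9313/2328 + 1/62144) + 10828 = -72343093/18083904 + 10828 = 195740169419/18083904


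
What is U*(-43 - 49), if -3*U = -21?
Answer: -644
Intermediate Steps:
U = 7 (U = -1/3*(-21) = 7)
U*(-43 - 49) = 7*(-43 - 49) = 7*(-92) = -644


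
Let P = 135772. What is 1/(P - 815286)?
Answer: -1/679514 ≈ -1.4716e-6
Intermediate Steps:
1/(P - 815286) = 1/(135772 - 815286) = 1/(-679514) = -1/679514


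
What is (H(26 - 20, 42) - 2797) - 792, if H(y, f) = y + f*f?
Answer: -1819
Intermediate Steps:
H(y, f) = y + f**2
(H(26 - 20, 42) - 2797) - 792 = (((26 - 20) + 42**2) - 2797) - 792 = ((6 + 1764) - 2797) - 792 = (1770 - 2797) - 792 = -1027 - 792 = -1819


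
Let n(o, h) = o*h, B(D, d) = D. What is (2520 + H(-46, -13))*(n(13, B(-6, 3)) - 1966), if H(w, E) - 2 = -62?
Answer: -5028240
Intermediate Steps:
H(w, E) = -60 (H(w, E) = 2 - 62 = -60)
n(o, h) = h*o
(2520 + H(-46, -13))*(n(13, B(-6, 3)) - 1966) = (2520 - 60)*(-6*13 - 1966) = 2460*(-78 - 1966) = 2460*(-2044) = -5028240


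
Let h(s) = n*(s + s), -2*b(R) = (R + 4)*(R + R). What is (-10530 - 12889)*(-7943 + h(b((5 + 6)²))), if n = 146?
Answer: 103616030617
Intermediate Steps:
b(R) = -R*(4 + R) (b(R) = -(R + 4)*(R + R)/2 = -(4 + R)*2*R/2 = -R*(4 + R))
h(s) = 292*s (h(s) = 146*(s + s) = 146*(2*s) = 292*s)
(-10530 - 12889)*(-7943 + h(b((5 + 6)²))) = (-10530 - 12889)*(-7943 + 292*(-(5 + 6)²*(4 + (5 + 6)²))) = -23419*(-7943 + 292*(-1*11²*(4 + 11²))) = -23419*(-7943 + 292*(-1*121*(4 + 121))) = -23419*(-7943 + 292*(-1*121*125)) = -23419*(-7943 + 292*(-15125)) = -23419*(-7943 - 4416500) = -23419*(-4424443) = 103616030617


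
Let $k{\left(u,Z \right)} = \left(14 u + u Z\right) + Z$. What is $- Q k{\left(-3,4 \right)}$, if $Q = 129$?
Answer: $6450$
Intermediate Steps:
$k{\left(u,Z \right)} = Z + 14 u + Z u$ ($k{\left(u,Z \right)} = \left(14 u + Z u\right) + Z = Z + 14 u + Z u$)
$- Q k{\left(-3,4 \right)} = - 129 \left(4 + 14 \left(-3\right) + 4 \left(-3\right)\right) = - 129 \left(4 - 42 - 12\right) = - 129 \left(-50\right) = \left(-1\right) \left(-6450\right) = 6450$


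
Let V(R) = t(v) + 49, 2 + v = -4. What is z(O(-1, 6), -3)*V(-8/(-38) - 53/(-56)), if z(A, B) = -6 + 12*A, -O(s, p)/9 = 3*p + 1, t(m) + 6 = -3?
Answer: -82320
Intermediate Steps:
v = -6 (v = -2 - 4 = -6)
t(m) = -9 (t(m) = -6 - 3 = -9)
O(s, p) = -9 - 27*p (O(s, p) = -9*(3*p + 1) = -9*(1 + 3*p) = -9 - 27*p)
V(R) = 40 (V(R) = -9 + 49 = 40)
z(O(-1, 6), -3)*V(-8/(-38) - 53/(-56)) = (-6 + 12*(-9 - 27*6))*40 = (-6 + 12*(-9 - 162))*40 = (-6 + 12*(-171))*40 = (-6 - 2052)*40 = -2058*40 = -82320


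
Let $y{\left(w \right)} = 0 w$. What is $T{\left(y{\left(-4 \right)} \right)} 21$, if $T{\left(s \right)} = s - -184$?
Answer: $3864$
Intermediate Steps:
$y{\left(w \right)} = 0$
$T{\left(s \right)} = 184 + s$ ($T{\left(s \right)} = s + 184 = 184 + s$)
$T{\left(y{\left(-4 \right)} \right)} 21 = \left(184 + 0\right) 21 = 184 \cdot 21 = 3864$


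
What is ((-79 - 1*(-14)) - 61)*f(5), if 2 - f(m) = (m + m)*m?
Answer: 6048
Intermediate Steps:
f(m) = 2 - 2*m² (f(m) = 2 - (m + m)*m = 2 - 2*m*m = 2 - 2*m²)
((-79 - 1*(-14)) - 61)*f(5) = ((-79 - 1*(-14)) - 61)*(2 - 2*5²) = ((-79 + 14) - 61)*(2 - 2*25) = (-65 - 61)*(2 - 50) = -126*(-48) = 6048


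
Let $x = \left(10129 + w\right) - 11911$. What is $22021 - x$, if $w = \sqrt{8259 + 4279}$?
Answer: $23803 - \sqrt{12538} \approx 23691.0$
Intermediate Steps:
$w = \sqrt{12538} \approx 111.97$
$x = -1782 + \sqrt{12538}$ ($x = \left(10129 + \sqrt{12538}\right) - 11911 = -1782 + \sqrt{12538} \approx -1670.0$)
$22021 - x = 22021 - \left(-1782 + \sqrt{12538}\right) = 22021 + \left(1782 - \sqrt{12538}\right) = 23803 - \sqrt{12538}$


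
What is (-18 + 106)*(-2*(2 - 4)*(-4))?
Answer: -1408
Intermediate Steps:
(-18 + 106)*(-2*(2 - 4)*(-4)) = 88*(-2*(-2)*(-4)) = 88*(4*(-4)) = 88*(-16) = -1408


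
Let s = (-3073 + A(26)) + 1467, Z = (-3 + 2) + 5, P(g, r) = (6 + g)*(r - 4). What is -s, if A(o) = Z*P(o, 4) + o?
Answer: 1580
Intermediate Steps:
P(g, r) = (-4 + r)*(6 + g) (P(g, r) = (6 + g)*(-4 + r) = (-4 + r)*(6 + g))
Z = 4 (Z = -1 + 5 = 4)
A(o) = o (A(o) = 4*(-24 - 4*o + 6*4 + o*4) + o = 4*(-24 - 4*o + 24 + 4*o) + o = 4*0 + o = 0 + o = o)
s = -1580 (s = (-3073 + 26) + 1467 = -3047 + 1467 = -1580)
-s = -1*(-1580) = 1580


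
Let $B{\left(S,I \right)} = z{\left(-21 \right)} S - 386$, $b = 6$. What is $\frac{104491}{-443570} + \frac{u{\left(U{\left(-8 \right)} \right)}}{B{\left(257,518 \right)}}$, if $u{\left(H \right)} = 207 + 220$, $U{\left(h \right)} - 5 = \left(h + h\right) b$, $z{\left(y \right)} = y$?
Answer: $- \frac{793675843}{2565165310} \approx -0.30941$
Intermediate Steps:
$U{\left(h \right)} = 5 + 12 h$ ($U{\left(h \right)} = 5 + \left(h + h\right) 6 = 5 + 2 h 6 = 5 + 12 h$)
$B{\left(S,I \right)} = -386 - 21 S$ ($B{\left(S,I \right)} = - 21 S - 386 = -386 - 21 S$)
$u{\left(H \right)} = 427$
$\frac{104491}{-443570} + \frac{u{\left(U{\left(-8 \right)} \right)}}{B{\left(257,518 \right)}} = \frac{104491}{-443570} + \frac{427}{-386 - 5397} = 104491 \left(- \frac{1}{443570}\right) + \frac{427}{-386 - 5397} = - \frac{104491}{443570} + \frac{427}{-5783} = - \frac{104491}{443570} + 427 \left(- \frac{1}{5783}\right) = - \frac{104491}{443570} - \frac{427}{5783} = - \frac{793675843}{2565165310}$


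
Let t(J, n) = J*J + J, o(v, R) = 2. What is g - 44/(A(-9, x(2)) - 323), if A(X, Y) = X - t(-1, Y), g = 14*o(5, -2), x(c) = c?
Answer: 2335/83 ≈ 28.133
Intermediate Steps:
g = 28 (g = 14*2 = 28)
t(J, n) = J + J**2 (t(J, n) = J**2 + J = J + J**2)
A(X, Y) = X (A(X, Y) = X - (-1)*(1 - 1) = X - (-1)*0 = X - 1*0 = X + 0 = X)
g - 44/(A(-9, x(2)) - 323) = 28 - 44/(-9 - 323) = 28 - 44/(-332) = 28 - 44*(-1/332) = 28 + 11/83 = 2335/83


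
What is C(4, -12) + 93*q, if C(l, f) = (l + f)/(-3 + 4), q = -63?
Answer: -5867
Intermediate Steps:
C(l, f) = f + l (C(l, f) = (f + l)/1 = (f + l)*1 = f + l)
C(4, -12) + 93*q = (-12 + 4) + 93*(-63) = -8 - 5859 = -5867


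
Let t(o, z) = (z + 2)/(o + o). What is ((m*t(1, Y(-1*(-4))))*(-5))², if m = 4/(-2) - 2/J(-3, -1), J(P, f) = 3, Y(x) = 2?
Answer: 6400/9 ≈ 711.11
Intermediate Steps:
t(o, z) = (2 + z)/(2*o) (t(o, z) = (2 + z)/((2*o)) = (2 + z)*(1/(2*o)) = (2 + z)/(2*o))
m = -8/3 (m = 4/(-2) - 2/3 = 4*(-½) - 2*⅓ = -2 - ⅔ = -8/3 ≈ -2.6667)
((m*t(1, Y(-1*(-4))))*(-5))² = (-4*(2 + 2)/(3*1)*(-5))² = (-4*4/3*(-5))² = (-8/3*2*(-5))² = (-16/3*(-5))² = (80/3)² = 6400/9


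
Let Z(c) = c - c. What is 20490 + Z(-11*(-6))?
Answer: 20490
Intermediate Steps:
Z(c) = 0
20490 + Z(-11*(-6)) = 20490 + 0 = 20490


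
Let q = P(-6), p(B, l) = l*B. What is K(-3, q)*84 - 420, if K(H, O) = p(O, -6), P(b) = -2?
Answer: 588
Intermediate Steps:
p(B, l) = B*l
q = -2
K(H, O) = -6*O (K(H, O) = O*(-6) = -6*O)
K(-3, q)*84 - 420 = -6*(-2)*84 - 420 = 12*84 - 420 = 1008 - 420 = 588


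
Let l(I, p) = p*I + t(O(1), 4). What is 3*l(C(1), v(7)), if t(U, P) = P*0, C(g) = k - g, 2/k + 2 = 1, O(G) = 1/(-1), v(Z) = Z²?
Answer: -441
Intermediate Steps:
O(G) = -1
k = -2 (k = 2/(-2 + 1) = 2/(-1) = 2*(-1) = -2)
C(g) = -2 - g
t(U, P) = 0
l(I, p) = I*p (l(I, p) = p*I + 0 = I*p + 0 = I*p)
3*l(C(1), v(7)) = 3*((-2 - 1*1)*7²) = 3*((-2 - 1)*49) = 3*(-3*49) = 3*(-147) = -441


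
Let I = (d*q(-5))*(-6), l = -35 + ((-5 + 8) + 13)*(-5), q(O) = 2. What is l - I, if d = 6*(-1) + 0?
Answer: -187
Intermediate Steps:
d = -6 (d = -6 + 0 = -6)
l = -115 (l = -35 + (3 + 13)*(-5) = -35 + 16*(-5) = -35 - 80 = -115)
I = 72 (I = -6*2*(-6) = -12*(-6) = 72)
l - I = -115 - 1*72 = -115 - 72 = -187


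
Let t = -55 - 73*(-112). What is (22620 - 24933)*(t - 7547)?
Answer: -1327662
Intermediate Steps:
t = 8121 (t = -55 + 8176 = 8121)
(22620 - 24933)*(t - 7547) = (22620 - 24933)*(8121 - 7547) = -2313*574 = -1327662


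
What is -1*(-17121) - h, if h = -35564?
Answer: 52685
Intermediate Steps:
-1*(-17121) - h = -1*(-17121) - 1*(-35564) = 17121 + 35564 = 52685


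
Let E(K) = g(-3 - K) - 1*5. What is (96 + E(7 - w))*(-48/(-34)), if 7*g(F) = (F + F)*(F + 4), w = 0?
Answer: 18168/119 ≈ 152.67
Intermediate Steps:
g(F) = 2*F*(4 + F)/7 (g(F) = ((F + F)*(F + 4))/7 = ((2*F)*(4 + F))/7 = (2*F*(4 + F))/7 = 2*F*(4 + F)/7)
E(K) = -5 + 2*(1 - K)*(-3 - K)/7 (E(K) = 2*(-3 - K)*(4 + (-3 - K))/7 - 1*5 = 2*(-3 - K)*(1 - K)/7 - 5 = 2*(1 - K)*(-3 - K)/7 - 5 = -5 + 2*(1 - K)*(-3 - K)/7)
(96 + E(7 - w))*(-48/(-34)) = (96 + (-5 + 2*(-1 + (7 - 1*0))*(3 + (7 - 1*0))/7))*(-48/(-34)) = (96 + (-5 + 2*(-1 + (7 + 0))*(3 + (7 + 0))/7))*(-48*(-1/34)) = (96 + (-5 + 2*(-1 + 7)*(3 + 7)/7))*(24/17) = (96 + (-5 + (2/7)*6*10))*(24/17) = (96 + (-5 + 120/7))*(24/17) = (96 + 85/7)*(24/17) = (757/7)*(24/17) = 18168/119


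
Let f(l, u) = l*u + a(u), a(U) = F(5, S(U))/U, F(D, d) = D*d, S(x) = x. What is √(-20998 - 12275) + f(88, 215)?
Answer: 18925 + 3*I*√3697 ≈ 18925.0 + 182.41*I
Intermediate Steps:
a(U) = 5 (a(U) = (5*U)/U = 5)
f(l, u) = 5 + l*u (f(l, u) = l*u + 5 = 5 + l*u)
√(-20998 - 12275) + f(88, 215) = √(-20998 - 12275) + (5 + 88*215) = √(-33273) + (5 + 18920) = 3*I*√3697 + 18925 = 18925 + 3*I*√3697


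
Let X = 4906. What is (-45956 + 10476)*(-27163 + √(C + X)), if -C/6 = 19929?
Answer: 963743240 - 70960*I*√28667 ≈ 9.6374e+8 - 1.2014e+7*I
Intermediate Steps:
C = -119574 (C = -6*19929 = -119574)
(-45956 + 10476)*(-27163 + √(C + X)) = (-45956 + 10476)*(-27163 + √(-119574 + 4906)) = -35480*(-27163 + √(-114668)) = -35480*(-27163 + 2*I*√28667) = 963743240 - 70960*I*√28667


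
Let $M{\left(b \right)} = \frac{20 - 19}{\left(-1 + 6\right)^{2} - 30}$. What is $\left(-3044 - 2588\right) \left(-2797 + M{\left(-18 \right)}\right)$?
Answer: $\frac{78769152}{5} \approx 1.5754 \cdot 10^{7}$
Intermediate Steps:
$M{\left(b \right)} = - \frac{1}{5}$ ($M{\left(b \right)} = 1 \frac{1}{5^{2} - 30} = 1 \frac{1}{25 - 30} = 1 \frac{1}{-5} = 1 \left(- \frac{1}{5}\right) = - \frac{1}{5}$)
$\left(-3044 - 2588\right) \left(-2797 + M{\left(-18 \right)}\right) = \left(-3044 - 2588\right) \left(-2797 - \frac{1}{5}\right) = \left(-5632\right) \left(- \frac{13986}{5}\right) = \frac{78769152}{5}$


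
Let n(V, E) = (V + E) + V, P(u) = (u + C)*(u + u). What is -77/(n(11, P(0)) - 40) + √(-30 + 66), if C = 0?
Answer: 185/18 ≈ 10.278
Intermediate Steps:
P(u) = 2*u² (P(u) = (u + 0)*(u + u) = u*(2*u) = 2*u²)
n(V, E) = E + 2*V (n(V, E) = (E + V) + V = E + 2*V)
-77/(n(11, P(0)) - 40) + √(-30 + 66) = -77/((2*0² + 2*11) - 40) + √(-30 + 66) = -77/((2*0 + 22) - 40) + √36 = -77/((0 + 22) - 40) + 6 = -77/(22 - 40) + 6 = -77/(-18) + 6 = -77*(-1/18) + 6 = 77/18 + 6 = 185/18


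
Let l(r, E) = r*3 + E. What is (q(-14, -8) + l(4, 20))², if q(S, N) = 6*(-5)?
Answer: 4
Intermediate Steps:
l(r, E) = E + 3*r (l(r, E) = 3*r + E = E + 3*r)
q(S, N) = -30
(q(-14, -8) + l(4, 20))² = (-30 + (20 + 3*4))² = (-30 + (20 + 12))² = (-30 + 32)² = 2² = 4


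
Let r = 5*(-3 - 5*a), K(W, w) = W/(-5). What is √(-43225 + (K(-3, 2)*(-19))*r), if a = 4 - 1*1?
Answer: I*√42199 ≈ 205.42*I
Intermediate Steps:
a = 3 (a = 4 - 1 = 3)
K(W, w) = -W/5 (K(W, w) = W*(-⅕) = -W/5)
r = -90 (r = 5*(-3 - 5*3) = 5*(-3 - 15) = 5*(-18) = -90)
√(-43225 + (K(-3, 2)*(-19))*r) = √(-43225 + (-⅕*(-3)*(-19))*(-90)) = √(-43225 + ((⅗)*(-19))*(-90)) = √(-43225 - 57/5*(-90)) = √(-43225 + 1026) = √(-42199) = I*√42199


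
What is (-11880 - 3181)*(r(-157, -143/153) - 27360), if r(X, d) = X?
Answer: 414433537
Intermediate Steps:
(-11880 - 3181)*(r(-157, -143/153) - 27360) = (-11880 - 3181)*(-157 - 27360) = -15061*(-27517) = 414433537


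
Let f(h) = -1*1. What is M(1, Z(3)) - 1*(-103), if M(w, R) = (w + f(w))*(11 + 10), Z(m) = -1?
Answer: 103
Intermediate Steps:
f(h) = -1
M(w, R) = -21 + 21*w (M(w, R) = (w - 1)*(11 + 10) = (-1 + w)*21 = -21 + 21*w)
M(1, Z(3)) - 1*(-103) = (-21 + 21*1) - 1*(-103) = (-21 + 21) + 103 = 0 + 103 = 103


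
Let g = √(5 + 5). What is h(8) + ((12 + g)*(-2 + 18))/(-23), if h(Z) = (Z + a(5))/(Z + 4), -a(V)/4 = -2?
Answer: -484/69 - 16*√10/23 ≈ -9.2143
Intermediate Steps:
a(V) = 8 (a(V) = -4*(-2) = 8)
g = √10 ≈ 3.1623
h(Z) = (8 + Z)/(4 + Z) (h(Z) = (Z + 8)/(Z + 4) = (8 + Z)/(4 + Z))
h(8) + ((12 + g)*(-2 + 18))/(-23) = (8 + 8)/(4 + 8) + ((12 + √10)*(-2 + 18))/(-23) = 16/12 - (12 + √10)*16/23 = (1/12)*16 - (192 + 16*√10)/23 = 4/3 + (-192/23 - 16*√10/23) = -484/69 - 16*√10/23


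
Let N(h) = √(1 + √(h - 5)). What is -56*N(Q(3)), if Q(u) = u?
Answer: -56*√(1 + I*√2) ≈ -65.451 - 33.88*I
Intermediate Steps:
N(h) = √(1 + √(-5 + h))
-56*N(Q(3)) = -56*√(1 + √(-5 + 3)) = -56*√(1 + √(-2)) = -56*√(1 + I*√2)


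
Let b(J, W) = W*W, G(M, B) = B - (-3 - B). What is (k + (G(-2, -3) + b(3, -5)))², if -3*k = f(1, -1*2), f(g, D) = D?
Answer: 4624/9 ≈ 513.78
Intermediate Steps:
G(M, B) = 3 + 2*B (G(M, B) = B + (3 + B) = 3 + 2*B)
b(J, W) = W²
k = ⅔ (k = -(-1)*2/3 = -⅓*(-2) = ⅔ ≈ 0.66667)
(k + (G(-2, -3) + b(3, -5)))² = (⅔ + ((3 + 2*(-3)) + (-5)²))² = (⅔ + ((3 - 6) + 25))² = (⅔ + (-3 + 25))² = (⅔ + 22)² = (68/3)² = 4624/9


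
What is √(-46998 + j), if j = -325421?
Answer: I*√372419 ≈ 610.26*I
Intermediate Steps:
√(-46998 + j) = √(-46998 - 325421) = √(-372419) = I*√372419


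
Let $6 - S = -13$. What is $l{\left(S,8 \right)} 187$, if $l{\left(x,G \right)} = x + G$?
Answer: $5049$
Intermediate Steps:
$S = 19$ ($S = 6 - -13 = 6 + 13 = 19$)
$l{\left(x,G \right)} = G + x$
$l{\left(S,8 \right)} 187 = \left(8 + 19\right) 187 = 27 \cdot 187 = 5049$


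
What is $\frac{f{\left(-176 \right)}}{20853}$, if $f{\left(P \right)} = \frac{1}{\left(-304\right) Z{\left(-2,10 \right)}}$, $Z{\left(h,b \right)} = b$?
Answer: $- \frac{1}{63393120} \approx -1.5775 \cdot 10^{-8}$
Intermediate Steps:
$f{\left(P \right)} = - \frac{1}{3040}$ ($f{\left(P \right)} = \frac{1}{\left(-304\right) 10} = \left(- \frac{1}{304}\right) \frac{1}{10} = - \frac{1}{3040}$)
$\frac{f{\left(-176 \right)}}{20853} = - \frac{1}{3040 \cdot 20853} = \left(- \frac{1}{3040}\right) \frac{1}{20853} = - \frac{1}{63393120}$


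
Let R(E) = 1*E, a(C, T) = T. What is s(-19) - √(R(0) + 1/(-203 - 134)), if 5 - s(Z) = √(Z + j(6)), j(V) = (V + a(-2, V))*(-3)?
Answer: 5 - I*√55 - I*√337/337 ≈ 5.0 - 7.4707*I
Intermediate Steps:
R(E) = E
j(V) = -6*V (j(V) = (V + V)*(-3) = (2*V)*(-3) = -6*V)
s(Z) = 5 - √(-36 + Z) (s(Z) = 5 - √(Z - 6*6) = 5 - √(Z - 36) = 5 - √(-36 + Z))
s(-19) - √(R(0) + 1/(-203 - 134)) = (5 - √(-36 - 19)) - √(0 + 1/(-203 - 134)) = (5 - √(-55)) - √(0 + 1/(-337)) = (5 - I*√55) - √(0 - 1/337) = (5 - I*√55) - √(-1/337) = (5 - I*√55) - I*√337/337 = 5 - I*√55 - I*√337/337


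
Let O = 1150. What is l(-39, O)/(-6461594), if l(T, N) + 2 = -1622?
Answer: 812/3230797 ≈ 0.00025133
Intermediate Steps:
l(T, N) = -1624 (l(T, N) = -2 - 1622 = -1624)
l(-39, O)/(-6461594) = -1624/(-6461594) = -1624*(-1/6461594) = 812/3230797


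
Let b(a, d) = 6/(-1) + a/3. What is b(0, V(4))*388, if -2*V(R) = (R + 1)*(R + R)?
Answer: -2328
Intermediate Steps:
V(R) = -R*(1 + R) (V(R) = -(R + 1)*(R + R)/2 = -(1 + R)*2*R/2 = -R*(1 + R))
b(a, d) = -6 + a/3 (b(a, d) = 6*(-1) + a*(⅓) = -6 + a/3)
b(0, V(4))*388 = (-6 + (⅓)*0)*388 = (-6 + 0)*388 = -6*388 = -2328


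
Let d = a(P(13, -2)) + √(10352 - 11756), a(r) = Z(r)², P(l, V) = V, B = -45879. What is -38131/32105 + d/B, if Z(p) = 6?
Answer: -583522643/490981765 - 2*I*√39/15293 ≈ -1.1885 - 0.00081671*I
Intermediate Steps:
a(r) = 36 (a(r) = 6² = 36)
d = 36 + 6*I*√39 (d = 36 + √(10352 - 11756) = 36 + √(-1404) = 36 + 6*I*√39 ≈ 36.0 + 37.47*I)
-38131/32105 + d/B = -38131/32105 + (36 + 6*I*√39)/(-45879) = -38131*1/32105 + (36 + 6*I*√39)*(-1/45879) = -38131/32105 + (-12/15293 - 2*I*√39/15293) = -583522643/490981765 - 2*I*√39/15293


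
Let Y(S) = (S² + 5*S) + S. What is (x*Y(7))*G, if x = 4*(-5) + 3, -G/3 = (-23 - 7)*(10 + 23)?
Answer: -4594590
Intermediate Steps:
Y(S) = S² + 6*S
G = 2970 (G = -3*(-23 - 7)*(10 + 23) = -(-90)*33 = -3*(-990) = 2970)
x = -17 (x = -20 + 3 = -17)
(x*Y(7))*G = -119*(6 + 7)*2970 = -119*13*2970 = -17*91*2970 = -1547*2970 = -4594590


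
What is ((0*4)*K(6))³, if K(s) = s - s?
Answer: 0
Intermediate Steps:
K(s) = 0
((0*4)*K(6))³ = ((0*4)*0)³ = (0*0)³ = 0³ = 0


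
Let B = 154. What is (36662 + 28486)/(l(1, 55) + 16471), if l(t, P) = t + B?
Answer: 10858/2771 ≈ 3.9184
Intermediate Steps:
l(t, P) = 154 + t (l(t, P) = t + 154 = 154 + t)
(36662 + 28486)/(l(1, 55) + 16471) = (36662 + 28486)/((154 + 1) + 16471) = 65148/(155 + 16471) = 65148/16626 = 65148*(1/16626) = 10858/2771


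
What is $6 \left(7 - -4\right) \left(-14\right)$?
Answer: $-924$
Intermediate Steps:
$6 \left(7 - -4\right) \left(-14\right) = 6 \left(7 + 4\right) \left(-14\right) = 6 \cdot 11 \left(-14\right) = 66 \left(-14\right) = -924$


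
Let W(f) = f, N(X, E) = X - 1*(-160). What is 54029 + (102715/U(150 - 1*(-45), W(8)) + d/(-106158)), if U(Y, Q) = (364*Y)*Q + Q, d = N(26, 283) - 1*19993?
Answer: 1628488574575921/30140803992 ≈ 54029.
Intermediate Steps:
N(X, E) = 160 + X (N(X, E) = X + 160 = 160 + X)
d = -19807 (d = (160 + 26) - 1*19993 = 186 - 19993 = -19807)
U(Y, Q) = Q + 364*Q*Y (U(Y, Q) = 364*Q*Y + Q = Q + 364*Q*Y)
54029 + (102715/U(150 - 1*(-45), W(8)) + d/(-106158)) = 54029 + (102715/((8*(1 + 364*(150 - 1*(-45))))) - 19807/(-106158)) = 54029 + (102715/((8*(1 + 364*(150 + 45)))) - 19807*(-1/106158)) = 54029 + (102715/((8*(1 + 364*195))) + 19807/106158) = 54029 + (102715/((8*(1 + 70980))) + 19807/106158) = 54029 + (102715/((8*70981)) + 19807/106158) = 54029 + (102715/567848 + 19807/106158) = 54029 + 11075692153/30140803992 = 1628488574575921/30140803992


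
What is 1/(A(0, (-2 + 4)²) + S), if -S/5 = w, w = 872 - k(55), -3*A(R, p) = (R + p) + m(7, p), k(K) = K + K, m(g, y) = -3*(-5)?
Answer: -3/11449 ≈ -0.00026203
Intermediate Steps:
m(g, y) = 15
k(K) = 2*K
A(R, p) = -5 - R/3 - p/3 (A(R, p) = -((R + p) + 15)/3 = -(15 + R + p)/3 = -5 - R/3 - p/3)
w = 762 (w = 872 - 2*55 = 872 - 1*110 = 872 - 110 = 762)
S = -3810 (S = -5*762 = -3810)
1/(A(0, (-2 + 4)²) + S) = 1/((-5 - ⅓*0 - (-2 + 4)²/3) - 3810) = 1/((-5 + 0 - ⅓*2²) - 3810) = 1/((-5 + 0 - ⅓*4) - 3810) = 1/((-5 + 0 - 4/3) - 3810) = 1/(-19/3 - 3810) = 1/(-11449/3) = -3/11449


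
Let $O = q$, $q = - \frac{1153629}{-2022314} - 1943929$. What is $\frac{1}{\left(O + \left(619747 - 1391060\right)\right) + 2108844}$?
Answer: $- \frac{2022314}{1226326011343} \approx -1.6491 \cdot 10^{-6}$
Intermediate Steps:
$q = - \frac{3931233678077}{2022314}$ ($q = \left(-1153629\right) \left(- \frac{1}{2022314}\right) - 1943929 = \frac{1153629}{2022314} - 1943929 = - \frac{3931233678077}{2022314} \approx -1.9439 \cdot 10^{6}$)
$O = - \frac{3931233678077}{2022314} \approx -1.9439 \cdot 10^{6}$
$\frac{1}{\left(O + \left(619747 - 1391060\right)\right) + 2108844} = \frac{1}{\left(- \frac{3931233678077}{2022314} + \left(619747 - 1391060\right)\right) + 2108844} = \frac{1}{\left(- \frac{3931233678077}{2022314} - 771313\right) + 2108844} = \frac{1}{- \frac{5491070756359}{2022314} + 2108844} = \frac{1}{- \frac{1226326011343}{2022314}} = - \frac{2022314}{1226326011343}$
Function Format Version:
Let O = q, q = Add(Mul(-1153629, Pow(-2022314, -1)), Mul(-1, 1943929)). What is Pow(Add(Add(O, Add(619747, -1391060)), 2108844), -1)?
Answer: Rational(-2022314, 1226326011343) ≈ -1.6491e-6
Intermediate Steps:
q = Rational(-3931233678077, 2022314) (q = Add(Mul(-1153629, Rational(-1, 2022314)), -1943929) = Add(Rational(1153629, 2022314), -1943929) = Rational(-3931233678077, 2022314) ≈ -1.9439e+6)
O = Rational(-3931233678077, 2022314) ≈ -1.9439e+6
Pow(Add(Add(O, Add(619747, -1391060)), 2108844), -1) = Pow(Add(Add(Rational(-3931233678077, 2022314), Add(619747, -1391060)), 2108844), -1) = Pow(Add(Add(Rational(-3931233678077, 2022314), -771313), 2108844), -1) = Pow(Add(Rational(-5491070756359, 2022314), 2108844), -1) = Pow(Rational(-1226326011343, 2022314), -1) = Rational(-2022314, 1226326011343)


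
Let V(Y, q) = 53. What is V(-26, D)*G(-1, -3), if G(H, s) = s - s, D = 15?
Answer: 0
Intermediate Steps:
G(H, s) = 0
V(-26, D)*G(-1, -3) = 53*0 = 0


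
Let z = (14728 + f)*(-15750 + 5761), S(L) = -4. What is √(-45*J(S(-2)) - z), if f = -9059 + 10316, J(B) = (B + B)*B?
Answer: 5*√6386909 ≈ 12636.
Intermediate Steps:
J(B) = 2*B² (J(B) = (2*B)*B = 2*B²)
f = 1257
z = -159674165 (z = (14728 + 1257)*(-15750 + 5761) = 15985*(-9989) = -159674165)
√(-45*J(S(-2)) - z) = √(-90*(-4)² - 1*(-159674165)) = √(-90*16 + 159674165) = √(-45*32 + 159674165) = √(-1440 + 159674165) = √159672725 = 5*√6386909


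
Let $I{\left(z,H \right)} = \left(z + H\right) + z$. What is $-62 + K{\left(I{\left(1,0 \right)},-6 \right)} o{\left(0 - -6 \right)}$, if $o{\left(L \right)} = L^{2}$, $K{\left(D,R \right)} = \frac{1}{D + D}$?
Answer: $-53$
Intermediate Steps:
$I{\left(z,H \right)} = H + 2 z$ ($I{\left(z,H \right)} = \left(H + z\right) + z = H + 2 z$)
$K{\left(D,R \right)} = \frac{1}{2 D}$
$-62 + K{\left(I{\left(1,0 \right)},-6 \right)} o{\left(0 - -6 \right)} = -62 + \frac{1}{2 \left(0 + 2 \cdot 1\right)} \left(0 - -6\right)^{2} = -62 + \frac{1}{2 \left(0 + 2\right)} \left(0 + 6\right)^{2} = -62 + \frac{1}{2 \cdot 2} \cdot 6^{2} = -62 + \frac{1}{2} \cdot \frac{1}{2} \cdot 36 = -62 + \frac{1}{4} \cdot 36 = -62 + 9 = -53$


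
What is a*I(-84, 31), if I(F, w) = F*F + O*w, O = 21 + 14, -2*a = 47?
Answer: -382627/2 ≈ -1.9131e+5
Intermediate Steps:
a = -47/2 (a = -½*47 = -47/2 ≈ -23.500)
O = 35
I(F, w) = F² + 35*w (I(F, w) = F*F + 35*w = F² + 35*w)
a*I(-84, 31) = -47*((-84)² + 35*31)/2 = -47*(7056 + 1085)/2 = -47/2*8141 = -382627/2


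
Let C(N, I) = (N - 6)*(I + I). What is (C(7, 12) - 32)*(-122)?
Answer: 976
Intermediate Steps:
C(N, I) = 2*I*(-6 + N) (C(N, I) = (-6 + N)*(2*I) = 2*I*(-6 + N))
(C(7, 12) - 32)*(-122) = (2*12*(-6 + 7) - 32)*(-122) = (2*12*1 - 32)*(-122) = (24 - 32)*(-122) = -8*(-122) = 976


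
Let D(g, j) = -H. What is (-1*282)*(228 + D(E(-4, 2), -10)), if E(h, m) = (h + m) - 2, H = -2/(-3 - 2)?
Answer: -320916/5 ≈ -64183.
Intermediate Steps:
H = 2/5 (H = -2/(-5) = -2*(-1/5) = 2/5 ≈ 0.40000)
E(h, m) = -2 + h + m
D(g, j) = -2/5 (D(g, j) = -1*2/5 = -2/5)
(-1*282)*(228 + D(E(-4, 2), -10)) = (-1*282)*(228 - 2/5) = -282*1138/5 = -320916/5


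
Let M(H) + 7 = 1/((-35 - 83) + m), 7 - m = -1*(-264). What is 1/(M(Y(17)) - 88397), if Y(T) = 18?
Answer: -375/33151501 ≈ -1.1312e-5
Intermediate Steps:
m = -257 (m = 7 - (-1)*(-264) = 7 - 1*264 = 7 - 264 = -257)
M(H) = -2626/375 (M(H) = -7 + 1/((-35 - 83) - 257) = -7 + 1/(-118 - 257) = -7 + 1/(-375) = -7 - 1/375 = -2626/375)
1/(M(Y(17)) - 88397) = 1/(-2626/375 - 88397) = 1/(-33151501/375) = -375/33151501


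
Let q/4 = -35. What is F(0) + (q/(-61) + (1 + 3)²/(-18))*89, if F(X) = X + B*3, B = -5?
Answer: 60473/549 ≈ 110.15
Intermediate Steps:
q = -140 (q = 4*(-35) = -140)
F(X) = -15 + X (F(X) = X - 5*3 = X - 15 = -15 + X)
F(0) + (q/(-61) + (1 + 3)²/(-18))*89 = (-15 + 0) + (-140/(-61) + (1 + 3)²/(-18))*89 = -15 + (-140*(-1/61) + 4²*(-1/18))*89 = -15 + (140/61 + 16*(-1/18))*89 = -15 + (140/61 - 8/9)*89 = -15 + (772/549)*89 = -15 + 68708/549 = 60473/549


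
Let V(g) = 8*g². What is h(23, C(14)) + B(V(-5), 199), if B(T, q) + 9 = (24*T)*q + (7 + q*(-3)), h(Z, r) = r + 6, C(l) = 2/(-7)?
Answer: 6682247/7 ≈ 9.5461e+5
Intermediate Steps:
C(l) = -2/7 (C(l) = 2*(-⅐) = -2/7)
h(Z, r) = 6 + r
B(T, q) = -2 - 3*q + 24*T*q (B(T, q) = -9 + ((24*T)*q + (7 + q*(-3))) = -9 + (24*T*q + (7 - 3*q)) = -9 + (7 - 3*q + 24*T*q) = -2 - 3*q + 24*T*q)
h(23, C(14)) + B(V(-5), 199) = (6 - 2/7) + (-2 - 3*199 + 24*(8*(-5)²)*199) = 40/7 + (-2 - 597 + 24*(8*25)*199) = 40/7 + (-2 - 597 + 24*200*199) = 40/7 + (-2 - 597 + 955200) = 40/7 + 954601 = 6682247/7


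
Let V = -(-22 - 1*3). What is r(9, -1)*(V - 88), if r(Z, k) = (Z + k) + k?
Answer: -441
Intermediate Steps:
r(Z, k) = Z + 2*k
V = 25 (V = -(-22 - 3) = -1*(-25) = 25)
r(9, -1)*(V - 88) = (9 + 2*(-1))*(25 - 88) = (9 - 2)*(-63) = 7*(-63) = -441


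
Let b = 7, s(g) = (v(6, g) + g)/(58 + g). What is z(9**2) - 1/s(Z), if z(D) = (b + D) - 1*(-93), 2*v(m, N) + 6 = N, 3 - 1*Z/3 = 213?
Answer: 42754/237 ≈ 180.40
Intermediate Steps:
Z = -630 (Z = 9 - 3*213 = 9 - 639 = -630)
v(m, N) = -3 + N/2
s(g) = (-3 + 3*g/2)/(58 + g) (s(g) = ((-3 + g/2) + g)/(58 + g) = (-3 + 3*g/2)/(58 + g))
z(D) = 100 + D (z(D) = (7 + D) - 1*(-93) = (7 + D) + 93 = 100 + D)
z(9**2) - 1/s(Z) = (100 + 9**2) - 1/(3*(-2 - 630)/(2*(58 - 630))) = (100 + 81) - 1/((3/2)*(-632)/(-572)) = 181 - 1/((3/2)*(-1/572)*(-632)) = 181 - 1/237/143 = 181 - 1*143/237 = 181 - 143/237 = 42754/237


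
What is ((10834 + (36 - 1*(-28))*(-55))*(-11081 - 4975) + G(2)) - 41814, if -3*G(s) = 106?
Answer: -352426300/3 ≈ -1.1748e+8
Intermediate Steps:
G(s) = -106/3 (G(s) = -⅓*106 = -106/3)
((10834 + (36 - 1*(-28))*(-55))*(-11081 - 4975) + G(2)) - 41814 = ((10834 + (36 - 1*(-28))*(-55))*(-11081 - 4975) - 106/3) - 41814 = ((10834 + (36 + 28)*(-55))*(-16056) - 106/3) - 41814 = ((10834 + 64*(-55))*(-16056) - 106/3) - 41814 = ((10834 - 3520)*(-16056) - 106/3) - 41814 = (7314*(-16056) - 106/3) - 41814 = (-117433584 - 106/3) - 41814 = -352300858/3 - 41814 = -352426300/3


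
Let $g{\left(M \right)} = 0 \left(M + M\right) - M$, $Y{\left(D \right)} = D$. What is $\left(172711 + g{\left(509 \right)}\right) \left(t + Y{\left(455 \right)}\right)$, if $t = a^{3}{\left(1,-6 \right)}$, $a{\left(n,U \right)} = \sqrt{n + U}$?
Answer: $78351910 - 861010 i \sqrt{5} \approx 7.8352 \cdot 10^{7} - 1.9253 \cdot 10^{6} i$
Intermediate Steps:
$a{\left(n,U \right)} = \sqrt{U + n}$
$g{\left(M \right)} = - M$ ($g{\left(M \right)} = 0 \cdot 2 M - M = 0 - M = - M$)
$t = - 5 i \sqrt{5}$ ($t = \left(\sqrt{-6 + 1}\right)^{3} = \left(\sqrt{-5}\right)^{3} = \left(i \sqrt{5}\right)^{3} = - 5 i \sqrt{5} \approx - 11.18 i$)
$\left(172711 + g{\left(509 \right)}\right) \left(t + Y{\left(455 \right)}\right) = \left(172711 - 509\right) \left(- 5 i \sqrt{5} + 455\right) = \left(172711 - 509\right) \left(455 - 5 i \sqrt{5}\right) = 172202 \left(455 - 5 i \sqrt{5}\right) = 78351910 - 861010 i \sqrt{5}$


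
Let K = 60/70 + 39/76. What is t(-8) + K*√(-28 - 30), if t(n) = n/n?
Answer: 1 + 729*I*√58/532 ≈ 1.0 + 10.436*I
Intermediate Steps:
t(n) = 1
K = 729/532 (K = 60*(1/70) + 39*(1/76) = 6/7 + 39/76 = 729/532 ≈ 1.3703)
t(-8) + K*√(-28 - 30) = 1 + 729*√(-28 - 30)/532 = 1 + 729*√(-58)/532 = 1 + 729*(I*√58)/532 = 1 + 729*I*√58/532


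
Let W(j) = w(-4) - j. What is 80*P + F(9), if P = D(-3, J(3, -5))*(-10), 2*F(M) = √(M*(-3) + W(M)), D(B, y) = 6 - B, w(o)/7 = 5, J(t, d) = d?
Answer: -7200 + I/2 ≈ -7200.0 + 0.5*I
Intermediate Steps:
w(o) = 35 (w(o) = 7*5 = 35)
W(j) = 35 - j
F(M) = √(35 - 4*M)/2 (F(M) = √(M*(-3) + (35 - M))/2 = √(-3*M + (35 - M))/2 = √(35 - 4*M)/2)
P = -90 (P = (6 - 1*(-3))*(-10) = (6 + 3)*(-10) = 9*(-10) = -90)
80*P + F(9) = 80*(-90) + √(35 - 4*9)/2 = -7200 + √(35 - 36)/2 = -7200 + √(-1)/2 = -7200 + I/2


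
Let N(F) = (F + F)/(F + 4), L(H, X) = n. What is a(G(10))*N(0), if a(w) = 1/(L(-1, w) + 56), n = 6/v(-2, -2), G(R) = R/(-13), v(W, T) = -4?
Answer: 0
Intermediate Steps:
G(R) = -R/13 (G(R) = R*(-1/13) = -R/13)
n = -3/2 (n = 6/(-4) = 6*(-1/4) = -3/2 ≈ -1.5000)
L(H, X) = -3/2
N(F) = 2*F/(4 + F) (N(F) = (2*F)/(4 + F) = 2*F/(4 + F))
a(w) = 2/109 (a(w) = 1/(-3/2 + 56) = 1/(109/2) = 2/109)
a(G(10))*N(0) = 2*(2*0/(4 + 0))/109 = 2*(2*0/4)/109 = 2*(2*0*(1/4))/109 = (2/109)*0 = 0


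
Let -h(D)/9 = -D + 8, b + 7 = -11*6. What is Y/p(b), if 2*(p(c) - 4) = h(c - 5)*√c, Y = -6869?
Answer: -27476/10933153 - 2658303*I*√73/10933153 ≈ -0.0025131 - 2.0774*I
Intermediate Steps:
b = -73 (b = -7 - 11*6 = -7 - 66 = -73)
h(D) = -72 + 9*D (h(D) = -9*(-D + 8) = -9*(8 - D) = -72 + 9*D)
p(c) = 4 + √c*(-117 + 9*c)/2 (p(c) = 4 + ((-72 + 9*(c - 5))*√c)/2 = 4 + ((-72 + 9*(-5 + c))*√c)/2 = 4 + ((-72 + (-45 + 9*c))*√c)/2 = 4 + ((-117 + 9*c)*√c)/2 = 4 + (√c*(-117 + 9*c))/2 = 4 + √c*(-117 + 9*c)/2)
Y/p(b) = -6869/(4 + 9*√(-73)*(-13 - 73)/2) = -6869/(4 + (9/2)*(I*√73)*(-86)) = -6869/(4 - 387*I*√73)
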